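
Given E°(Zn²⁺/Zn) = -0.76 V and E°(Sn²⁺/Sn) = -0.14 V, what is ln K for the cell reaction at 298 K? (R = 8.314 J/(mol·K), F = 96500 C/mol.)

ln K = 48.3

E°_cell = -0.14 − (-0.76) = 0.62 V, with n = 2 electrons transferred.
At equilibrium E = 0, so the Nernst equation gives ln K = nFE°/RT = (2)(96500)(0.62)/((8.314)(298)) = 48.30.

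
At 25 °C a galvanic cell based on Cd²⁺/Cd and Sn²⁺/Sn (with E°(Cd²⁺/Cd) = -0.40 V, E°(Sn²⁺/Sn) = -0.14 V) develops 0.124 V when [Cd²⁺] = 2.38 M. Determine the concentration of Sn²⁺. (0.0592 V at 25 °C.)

From the Nernst equation, log Q = n(E° − E)/0.0592 = 2(0.26 − 0.124)/0.0592 = 4.595, so Q = 3.93 × 10^4.
With Q = [Cd²⁺]/[Sn²⁺] and the known concentrations, [Sn²⁺] in the denominator gives [Sn²⁺] = 6.1 × 10^-5 M.

6.1 × 10^-5 M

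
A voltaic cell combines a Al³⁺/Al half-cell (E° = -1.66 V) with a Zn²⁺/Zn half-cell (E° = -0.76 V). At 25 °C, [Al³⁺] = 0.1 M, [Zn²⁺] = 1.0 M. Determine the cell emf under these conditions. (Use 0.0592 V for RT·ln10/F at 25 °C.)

The Zn²⁺/Zn couple has the higher reduction potential and acts as the cathode, so E°_cell = -0.76 − (-1.66) = 0.90 V.
Balancing electrons gives n = 6; the reaction quotient is Q = [Al³⁺]^2/[Zn²⁺]^3 = 0.0100.
At 25 °C, E = E° − (0.0592/n) log Q = 0.90 − (0.0592/6)(-2.000) = 0.900 + 0.020 = 0.920 V.

0.920 V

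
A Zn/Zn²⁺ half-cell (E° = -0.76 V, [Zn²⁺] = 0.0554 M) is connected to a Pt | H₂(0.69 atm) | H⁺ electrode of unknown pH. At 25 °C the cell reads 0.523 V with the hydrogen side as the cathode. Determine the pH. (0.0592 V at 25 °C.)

pH = 4.71

E°_cell = 0.76 V and n = 2.
log Q = n(E° − E)/0.0592 = 2×(0.76 − 0.523)/0.0592 = 8.007.
With Q = [Zn²⁺]·P(H₂) / [H⁺]^2, solving for [H⁺] gives log[H⁺] = -4.712, so pH = 4.71.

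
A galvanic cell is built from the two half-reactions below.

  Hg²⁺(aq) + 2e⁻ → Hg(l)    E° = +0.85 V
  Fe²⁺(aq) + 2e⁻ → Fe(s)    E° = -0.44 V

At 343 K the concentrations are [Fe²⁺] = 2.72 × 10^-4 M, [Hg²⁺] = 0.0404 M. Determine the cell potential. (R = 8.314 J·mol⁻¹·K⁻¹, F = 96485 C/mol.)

The Hg²⁺/Hg couple has the higher reduction potential and acts as the cathode, so E°_cell = +0.85 − (-0.44) = 1.29 V.
Balancing electrons gives n = 2; the reaction quotient is Q = [Fe²⁺]/[Hg²⁺] = 0.00673.
E = E° − (RT/nF) ln Q = 1.29 − (8.314×343)/(2×96485) × (-5.001) = 1.290 + 0.074 = 1.364 V.

1.36 V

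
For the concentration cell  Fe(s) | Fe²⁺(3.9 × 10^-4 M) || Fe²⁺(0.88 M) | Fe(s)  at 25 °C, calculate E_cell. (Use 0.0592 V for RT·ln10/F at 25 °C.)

0.099 V

Both half-cells are Fe²⁺/Fe, so E°_cell = 0. The concentrated side is the cathode; the cell reaction moves Fe²⁺ from high to low concentration with n = 2.
Q = [Fe²⁺]_dilute/[Fe²⁺]_conc = 3.9 × 10^-4/0.88 = 4.43 × 10^-4.
E = 0 − (0.0592/2) log Q = −(0.0592/2)(-3.353) = 0.0992 V.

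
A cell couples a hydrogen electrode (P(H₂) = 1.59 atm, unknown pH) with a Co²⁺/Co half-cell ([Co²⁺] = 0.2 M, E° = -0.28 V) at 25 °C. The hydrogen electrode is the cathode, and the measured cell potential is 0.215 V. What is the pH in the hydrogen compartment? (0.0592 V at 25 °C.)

E°_cell = 0.28 V and n = 2.
log Q = n(E° − E)/0.0592 = 2×(0.28 − 0.215)/0.0592 = 2.196.
With Q = [Co²⁺]·P(H₂) / [H⁺]^2, solving for [H⁺] gives log[H⁺] = -1.347, so pH = 1.35.

pH = 1.35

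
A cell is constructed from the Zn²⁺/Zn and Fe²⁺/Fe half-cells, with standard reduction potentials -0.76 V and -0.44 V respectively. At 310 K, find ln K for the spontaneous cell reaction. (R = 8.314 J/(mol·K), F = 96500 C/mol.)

ln K = 24.0

E°_cell = -0.44 − (-0.76) = 0.32 V, with n = 2 electrons transferred.
At equilibrium E = 0, so the Nernst equation gives ln K = nFE°/RT = (2)(96500)(0.32)/((8.314)(310)) = 23.96.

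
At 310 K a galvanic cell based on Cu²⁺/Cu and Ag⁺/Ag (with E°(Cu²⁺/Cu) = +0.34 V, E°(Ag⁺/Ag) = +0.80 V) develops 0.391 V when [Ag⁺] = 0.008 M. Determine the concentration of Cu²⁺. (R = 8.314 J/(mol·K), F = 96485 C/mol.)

0.011 M

From the Nernst equation, ln Q = nF(E° − E)/RT = 2×96485×(0.46 − 0.391)/(8.314×310) = 5.166, so Q = 175.
With Q = [Cu²⁺]/[Ag⁺]^2 and the known concentrations, [Cu²⁺] in the numerator gives [Cu²⁺] = 0.011 M.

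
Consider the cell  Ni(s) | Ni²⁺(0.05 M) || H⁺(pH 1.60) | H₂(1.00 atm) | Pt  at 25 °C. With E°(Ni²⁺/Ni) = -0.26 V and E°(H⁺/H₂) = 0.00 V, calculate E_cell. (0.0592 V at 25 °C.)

The hydrogen couple is the cathode, so E°_cell = 0.26 V; n = 2.
[H⁺] = 10^(−1.60) = 0.025 M, and Q = [Ni²⁺]·P(H₂) / [H⁺]^2 = 79.2.
E = E° − (0.0592/2) log Q = 0.26 − (0.0592/2)(1.899) = 0.204 V.

0.20 V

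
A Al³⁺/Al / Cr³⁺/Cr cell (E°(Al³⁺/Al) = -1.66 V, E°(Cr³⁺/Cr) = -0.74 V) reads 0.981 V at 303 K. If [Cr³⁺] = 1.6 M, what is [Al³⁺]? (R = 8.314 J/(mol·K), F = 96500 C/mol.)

From the Nernst equation, ln Q = nF(E° − E)/RT = 3×96500×(0.92 − 0.981)/(8.314×303) = -7.010, so Q = 9.03 × 10^-4.
With Q = [Al³⁺]/[Cr³⁺] and the known concentrations, [Al³⁺] in the numerator gives [Al³⁺] = 0.0014 M.

0.0014 M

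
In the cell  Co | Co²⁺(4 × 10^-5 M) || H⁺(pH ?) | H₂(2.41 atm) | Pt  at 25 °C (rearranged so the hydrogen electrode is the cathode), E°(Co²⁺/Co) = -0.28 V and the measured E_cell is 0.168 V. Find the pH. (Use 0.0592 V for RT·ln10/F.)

pH = 3.90

E°_cell = 0.28 V and n = 2.
log Q = n(E° − E)/0.0592 = 2×(0.28 − 0.168)/0.0592 = 3.784.
With Q = [Co²⁺]·P(H₂) / [H⁺]^2, solving for [H⁺] gives log[H⁺] = -3.900, so pH = 3.90.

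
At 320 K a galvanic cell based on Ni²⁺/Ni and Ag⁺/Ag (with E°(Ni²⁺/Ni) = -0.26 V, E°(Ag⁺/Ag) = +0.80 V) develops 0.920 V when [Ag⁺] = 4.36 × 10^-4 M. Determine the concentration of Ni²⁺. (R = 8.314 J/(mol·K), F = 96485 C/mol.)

From the Nernst equation, ln Q = nF(E° − E)/RT = 2×96485×(1.06 − 0.920)/(8.314×320) = 10.154, so Q = 2.57 × 10^4.
With Q = [Ni²⁺]/[Ag⁺]^2 and the known concentrations, [Ni²⁺] in the numerator gives [Ni²⁺] = 0.0049 M.

0.0049 M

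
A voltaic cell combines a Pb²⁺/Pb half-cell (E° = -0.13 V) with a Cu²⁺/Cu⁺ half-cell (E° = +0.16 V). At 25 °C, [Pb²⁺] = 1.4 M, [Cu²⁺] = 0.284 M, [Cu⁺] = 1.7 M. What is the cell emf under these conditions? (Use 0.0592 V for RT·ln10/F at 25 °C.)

0.240 V

The Cu²⁺/Cu⁺ couple has the higher reduction potential and acts as the cathode, so E°_cell = +0.16 − (-0.13) = 0.29 V.
Balancing electrons gives n = 2; the reaction quotient is Q = [Pb²⁺]·[Cu⁺]^2/[Cu²⁺]^2 = 50.2.
At 25 °C, E = E° − (0.0592/n) log Q = 0.29 − (0.0592/2)(1.700) = 0.290 − 0.050 = 0.240 V.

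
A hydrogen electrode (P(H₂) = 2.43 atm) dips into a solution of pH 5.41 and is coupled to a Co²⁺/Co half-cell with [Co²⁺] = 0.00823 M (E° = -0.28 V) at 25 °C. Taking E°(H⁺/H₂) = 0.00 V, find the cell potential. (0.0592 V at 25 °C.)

The hydrogen couple is the cathode, so E°_cell = 0.28 V; n = 2.
[H⁺] = 10^(−5.41) = 3.9 × 10^-6 M, and Q = [Co²⁺]·P(H₂) / [H⁺]^2 = 1.32 × 10^9.
E = E° − (0.0592/2) log Q = 0.28 − (0.0592/2)(9.121) = 0.010 V.

0.010 V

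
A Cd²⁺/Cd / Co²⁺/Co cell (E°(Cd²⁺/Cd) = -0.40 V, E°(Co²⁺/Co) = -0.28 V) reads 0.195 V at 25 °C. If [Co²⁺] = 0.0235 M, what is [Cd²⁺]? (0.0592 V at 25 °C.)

6.9 × 10^-5 M

From the Nernst equation, log Q = n(E° − E)/0.0592 = 2(0.12 − 0.195)/0.0592 = -2.534, so Q = 0.00293.
With Q = [Cd²⁺]/[Co²⁺] and the known concentrations, [Cd²⁺] in the numerator gives [Cd²⁺] = 6.9 × 10^-5 M.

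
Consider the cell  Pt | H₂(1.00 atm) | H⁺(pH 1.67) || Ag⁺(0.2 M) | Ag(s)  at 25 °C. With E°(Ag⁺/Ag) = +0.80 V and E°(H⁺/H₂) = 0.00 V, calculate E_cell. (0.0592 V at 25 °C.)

The Ag⁺/Ag couple is the cathode, so E°_cell = 0.80 V; n = 2.
[H⁺] = 10^(−1.67) = 0.021 M, and Q = [H⁺]^2 / ([Ag⁺]^2·P(H₂)) = 0.0114.
E = E° − (0.0592/2) log Q = 0.80 − (0.0592/2)(-1.942) = 0.857 V.

0.86 V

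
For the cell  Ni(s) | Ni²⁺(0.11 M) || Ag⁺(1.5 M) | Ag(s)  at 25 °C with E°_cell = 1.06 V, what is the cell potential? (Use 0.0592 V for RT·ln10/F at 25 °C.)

1.10 V

Balancing electrons gives n = 2; the reaction quotient is Q = [Ni²⁺]/[Ag⁺]^2 = 0.0489.
At 25 °C, E = E° − (0.0592/n) log Q = 1.06 − (0.0592/2)(-1.311) = 1.060 + 0.039 = 1.099 V.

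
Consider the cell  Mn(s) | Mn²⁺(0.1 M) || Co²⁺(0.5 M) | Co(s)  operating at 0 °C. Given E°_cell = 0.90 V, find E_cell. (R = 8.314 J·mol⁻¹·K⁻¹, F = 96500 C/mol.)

Balancing electrons gives n = 2; the reaction quotient is Q = [Mn²⁺]/[Co²⁺] = 0.200.
E = E° − (RT/nF) ln Q = 0.90 − (8.314×273)/(2×96500) × (-1.609) = 0.900 + 0.019 = 0.919 V.

0.919 V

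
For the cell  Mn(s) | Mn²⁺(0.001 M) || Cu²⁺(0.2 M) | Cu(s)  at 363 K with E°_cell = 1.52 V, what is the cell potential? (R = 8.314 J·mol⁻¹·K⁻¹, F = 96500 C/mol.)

1.60 V

Balancing electrons gives n = 2; the reaction quotient is Q = [Mn²⁺]/[Cu²⁺] = 0.00500.
E = E° − (RT/nF) ln Q = 1.52 − (8.314×363)/(2×96500) × (-5.298) = 1.520 + 0.083 = 1.603 V.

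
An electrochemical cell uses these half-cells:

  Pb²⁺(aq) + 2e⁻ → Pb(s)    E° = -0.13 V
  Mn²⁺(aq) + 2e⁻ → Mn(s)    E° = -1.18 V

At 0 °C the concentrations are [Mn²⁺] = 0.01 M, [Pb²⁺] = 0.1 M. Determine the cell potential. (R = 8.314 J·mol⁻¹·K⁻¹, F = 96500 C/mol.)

The Pb²⁺/Pb couple has the higher reduction potential and acts as the cathode, so E°_cell = -0.13 − (-1.18) = 1.05 V.
Balancing electrons gives n = 2; the reaction quotient is Q = [Mn²⁺]/[Pb²⁺] = 0.100.
E = E° − (RT/nF) ln Q = 1.05 − (8.314×273)/(2×96500) × (-2.303) = 1.050 + 0.027 = 1.077 V.

1.08 V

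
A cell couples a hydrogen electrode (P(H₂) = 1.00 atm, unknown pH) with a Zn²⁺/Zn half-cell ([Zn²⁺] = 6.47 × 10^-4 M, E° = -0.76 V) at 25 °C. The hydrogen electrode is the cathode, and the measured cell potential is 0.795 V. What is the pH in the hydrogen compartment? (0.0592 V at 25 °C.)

E°_cell = 0.76 V and n = 2.
log Q = n(E° − E)/0.0592 = 2×(0.76 − 0.795)/0.0592 = -1.182.
With Q = [Zn²⁺]·P(H₂) / [H⁺]^2, solving for [H⁺] gives log[H⁺] = -1.003, so pH = 1.00.

pH = 1.00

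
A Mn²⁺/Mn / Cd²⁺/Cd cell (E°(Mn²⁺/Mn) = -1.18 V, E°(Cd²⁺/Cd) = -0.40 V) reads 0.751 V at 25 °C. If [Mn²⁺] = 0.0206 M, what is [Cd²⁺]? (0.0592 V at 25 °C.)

0.0022 M

From the Nernst equation, log Q = n(E° − E)/0.0592 = 2(0.78 − 0.751)/0.0592 = 0.980, so Q = 9.54.
With Q = [Mn²⁺]/[Cd²⁺] and the known concentrations, [Cd²⁺] in the denominator gives [Cd²⁺] = 0.0022 M.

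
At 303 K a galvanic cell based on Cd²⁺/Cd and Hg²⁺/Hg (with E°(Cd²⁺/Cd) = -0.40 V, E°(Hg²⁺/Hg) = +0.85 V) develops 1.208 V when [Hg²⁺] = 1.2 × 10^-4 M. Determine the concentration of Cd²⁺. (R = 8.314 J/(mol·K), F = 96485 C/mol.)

0.003 M

From the Nernst equation, ln Q = nF(E° − E)/RT = 2×96485×(1.25 − 1.208)/(8.314×303) = 3.217, so Q = 25.0.
With Q = [Cd²⁺]/[Hg²⁺] and the known concentrations, [Cd²⁺] in the numerator gives [Cd²⁺] = 0.003 M.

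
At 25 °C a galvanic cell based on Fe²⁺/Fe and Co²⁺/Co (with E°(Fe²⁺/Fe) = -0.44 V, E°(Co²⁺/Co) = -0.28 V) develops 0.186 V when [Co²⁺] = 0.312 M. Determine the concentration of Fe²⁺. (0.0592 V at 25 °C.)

0.041 M

From the Nernst equation, log Q = n(E° − E)/0.0592 = 2(0.16 − 0.186)/0.0592 = -0.878, so Q = 0.132.
With Q = [Fe²⁺]/[Co²⁺] and the known concentrations, [Fe²⁺] in the numerator gives [Fe²⁺] = 0.041 M.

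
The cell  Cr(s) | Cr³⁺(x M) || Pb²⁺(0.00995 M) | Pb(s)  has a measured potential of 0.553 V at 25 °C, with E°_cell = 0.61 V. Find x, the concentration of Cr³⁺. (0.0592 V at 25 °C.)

From the Nernst equation, log Q = n(E° − E)/0.0592 = 6(0.61 − 0.553)/0.0592 = 5.777, so Q = 5.98 × 10^5.
With Q = [Cr³⁺]^2/[Pb²⁺]^3 and the known concentrations, [Cr³⁺]^2 in the numerator gives [Cr³⁺] = 0.77 M.

0.77 M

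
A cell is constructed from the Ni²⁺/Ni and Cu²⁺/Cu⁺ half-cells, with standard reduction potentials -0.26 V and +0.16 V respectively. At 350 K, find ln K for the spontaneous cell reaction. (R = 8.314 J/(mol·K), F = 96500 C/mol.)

ln K = 27.9

E°_cell = +0.16 − (-0.26) = 0.42 V, with n = 2 electrons transferred.
At equilibrium E = 0, so the Nernst equation gives ln K = nFE°/RT = (2)(96500)(0.42)/((8.314)(350)) = 27.86.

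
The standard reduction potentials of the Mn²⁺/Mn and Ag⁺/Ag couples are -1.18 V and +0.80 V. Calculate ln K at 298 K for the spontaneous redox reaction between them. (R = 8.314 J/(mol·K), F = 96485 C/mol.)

ln K = 154.2

E°_cell = +0.80 − (-1.18) = 1.98 V, with n = 2 electrons transferred.
At equilibrium E = 0, so the Nernst equation gives ln K = nFE°/RT = (2)(96485)(1.98)/((8.314)(298)) = 154.22.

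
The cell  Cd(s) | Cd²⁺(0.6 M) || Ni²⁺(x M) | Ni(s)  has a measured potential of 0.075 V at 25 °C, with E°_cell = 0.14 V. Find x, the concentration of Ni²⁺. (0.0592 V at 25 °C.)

0.0038 M

From the Nernst equation, log Q = n(E° − E)/0.0592 = 2(0.14 − 0.075)/0.0592 = 2.196, so Q = 157.
With Q = [Cd²⁺]/[Ni²⁺] and the known concentrations, [Ni²⁺] in the denominator gives [Ni²⁺] = 0.0038 M.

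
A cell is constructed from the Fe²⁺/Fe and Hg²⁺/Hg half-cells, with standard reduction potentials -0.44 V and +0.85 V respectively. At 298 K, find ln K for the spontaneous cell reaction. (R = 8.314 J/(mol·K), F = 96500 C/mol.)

ln K = 100.5

E°_cell = +0.85 − (-0.44) = 1.29 V, with n = 2 electrons transferred.
At equilibrium E = 0, so the Nernst equation gives ln K = nFE°/RT = (2)(96500)(1.29)/((8.314)(298)) = 100.49.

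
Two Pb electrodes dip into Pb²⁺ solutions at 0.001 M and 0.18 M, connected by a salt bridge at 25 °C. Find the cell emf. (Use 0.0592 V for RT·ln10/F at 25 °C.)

Both half-cells are Pb²⁺/Pb, so E°_cell = 0. The concentrated side is the cathode; the cell reaction moves Pb²⁺ from high to low concentration with n = 2.
Q = [Pb²⁺]_dilute/[Pb²⁺]_conc = 0.001/0.18 = 0.00556.
E = 0 − (0.0592/2) log Q = −(0.0592/2)(-2.255) = 0.0667 V.

0.067 V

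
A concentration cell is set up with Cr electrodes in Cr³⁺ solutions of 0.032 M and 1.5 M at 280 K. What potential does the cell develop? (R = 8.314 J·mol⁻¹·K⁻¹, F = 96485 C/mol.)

0.031 V

Both half-cells are Cr³⁺/Cr, so E°_cell = 0. The concentrated side is the cathode; the cell reaction moves Cr³⁺ from high to low concentration with n = 3.
Q = [Cr³⁺]_dilute/[Cr³⁺]_conc = 0.032/1.5 = 0.0213.
E = 0 − (RT/nF) ln Q = −((8.314×280)/(3×96485))(-3.847) = 0.0309 V.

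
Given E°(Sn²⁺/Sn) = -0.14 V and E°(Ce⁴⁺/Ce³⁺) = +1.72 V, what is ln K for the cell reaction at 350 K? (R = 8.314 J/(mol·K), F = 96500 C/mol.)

E°_cell = +1.72 − (-0.14) = 1.86 V, with n = 2 electrons transferred.
At equilibrium E = 0, so the Nernst equation gives ln K = nFE°/RT = (2)(96500)(1.86)/((8.314)(350)) = 123.37.

ln K = 123.4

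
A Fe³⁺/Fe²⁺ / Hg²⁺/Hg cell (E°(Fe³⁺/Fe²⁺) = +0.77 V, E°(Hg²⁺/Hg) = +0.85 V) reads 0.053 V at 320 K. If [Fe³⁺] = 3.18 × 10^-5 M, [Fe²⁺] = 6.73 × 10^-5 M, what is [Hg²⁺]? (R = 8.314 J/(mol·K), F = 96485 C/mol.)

From the Nernst equation, ln Q = nF(E° − E)/RT = 2×96485×(0.08 − 0.053)/(8.314×320) = 1.958, so Q = 7.09.
With Q = [Fe³⁺]^2/([Fe²⁺]^2·[Hg²⁺]) and the known concentrations, [Hg²⁺] in the denominator gives [Hg²⁺] = 0.032 M.

0.032 M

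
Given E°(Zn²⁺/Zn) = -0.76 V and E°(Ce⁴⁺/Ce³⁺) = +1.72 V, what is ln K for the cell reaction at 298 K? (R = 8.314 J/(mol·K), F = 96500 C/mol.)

E°_cell = +1.72 − (-0.76) = 2.48 V, with n = 2 electrons transferred.
At equilibrium E = 0, so the Nernst equation gives ln K = nFE°/RT = (2)(96500)(2.48)/((8.314)(298)) = 193.19.

ln K = 193.2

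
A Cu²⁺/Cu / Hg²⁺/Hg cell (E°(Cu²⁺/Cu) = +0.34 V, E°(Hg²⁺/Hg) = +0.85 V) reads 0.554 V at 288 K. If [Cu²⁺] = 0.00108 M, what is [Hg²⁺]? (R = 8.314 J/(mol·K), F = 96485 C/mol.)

0.037 M

From the Nernst equation, ln Q = nF(E° − E)/RT = 2×96485×(0.51 − 0.554)/(8.314×288) = -3.546, so Q = 0.0288.
With Q = [Cu²⁺]/[Hg²⁺] and the known concentrations, [Hg²⁺] in the denominator gives [Hg²⁺] = 0.037 M.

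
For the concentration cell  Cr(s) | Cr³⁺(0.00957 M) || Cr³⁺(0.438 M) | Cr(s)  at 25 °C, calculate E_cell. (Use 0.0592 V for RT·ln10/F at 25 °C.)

Both half-cells are Cr³⁺/Cr, so E°_cell = 0. The concentrated side is the cathode; the cell reaction moves Cr³⁺ from high to low concentration with n = 3.
Q = [Cr³⁺]_dilute/[Cr³⁺]_conc = 0.00957/0.438 = 0.0218.
E = 0 − (0.0592/3) log Q = −(0.0592/3)(-1.661) = 0.0328 V.

0.033 V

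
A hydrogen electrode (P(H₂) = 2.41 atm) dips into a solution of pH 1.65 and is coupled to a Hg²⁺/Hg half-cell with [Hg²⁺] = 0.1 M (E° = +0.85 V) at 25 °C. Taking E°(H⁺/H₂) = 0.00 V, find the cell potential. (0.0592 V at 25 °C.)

The Hg²⁺/Hg couple is the cathode, so E°_cell = 0.85 V; n = 2.
[H⁺] = 10^(−1.65) = 0.022 M, and Q = [H⁺]^2 / ([Hg²⁺]·P(H₂)) = 0.00208.
E = E° − (0.0592/2) log Q = 0.85 − (0.0592/2)(-2.682) = 0.929 V.

0.93 V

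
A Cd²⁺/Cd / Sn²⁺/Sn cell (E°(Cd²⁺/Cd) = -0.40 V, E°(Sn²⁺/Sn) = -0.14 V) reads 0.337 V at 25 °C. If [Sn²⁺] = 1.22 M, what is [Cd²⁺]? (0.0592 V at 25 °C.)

0.0031 M

From the Nernst equation, log Q = n(E° − E)/0.0592 = 2(0.26 − 0.337)/0.0592 = -2.601, so Q = 0.00250.
With Q = [Cd²⁺]/[Sn²⁺] and the known concentrations, [Cd²⁺] in the numerator gives [Cd²⁺] = 0.0031 M.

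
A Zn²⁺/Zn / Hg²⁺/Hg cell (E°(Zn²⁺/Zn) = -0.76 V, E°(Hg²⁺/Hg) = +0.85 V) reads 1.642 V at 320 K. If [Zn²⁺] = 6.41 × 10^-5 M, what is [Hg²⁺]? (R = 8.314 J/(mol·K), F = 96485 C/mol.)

From the Nernst equation, ln Q = nF(E° − E)/RT = 2×96485×(1.61 − 1.642)/(8.314×320) = -2.321, so Q = 0.0982.
With Q = [Zn²⁺]/[Hg²⁺] and the known concentrations, [Hg²⁺] in the denominator gives [Hg²⁺] = 6.5 × 10^-4 M.

6.5 × 10^-4 M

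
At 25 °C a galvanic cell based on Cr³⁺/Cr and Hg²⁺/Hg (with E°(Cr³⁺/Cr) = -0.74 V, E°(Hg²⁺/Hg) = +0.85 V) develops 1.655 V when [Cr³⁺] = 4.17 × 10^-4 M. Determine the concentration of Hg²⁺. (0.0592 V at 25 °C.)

From the Nernst equation, log Q = n(E° − E)/0.0592 = 6(1.59 − 1.655)/0.0592 = -6.588, so Q = 2.58 × 10^-7.
With Q = [Cr³⁺]^2/[Hg²⁺]^3 and the known concentrations, [Hg²⁺]^3 in the denominator gives [Hg²⁺] = 0.88 M.

0.88 M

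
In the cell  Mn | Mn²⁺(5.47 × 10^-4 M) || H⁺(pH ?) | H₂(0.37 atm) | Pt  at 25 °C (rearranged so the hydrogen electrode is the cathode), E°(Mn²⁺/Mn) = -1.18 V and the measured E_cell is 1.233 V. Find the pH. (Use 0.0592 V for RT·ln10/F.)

E°_cell = 1.18 V and n = 2.
log Q = n(E° − E)/0.0592 = 2×(1.18 − 1.233)/0.0592 = -1.791.
With Q = [Mn²⁺]·P(H₂) / [H⁺]^2, solving for [H⁺] gives log[H⁺] = -0.952, so pH = 0.95.

pH = 0.95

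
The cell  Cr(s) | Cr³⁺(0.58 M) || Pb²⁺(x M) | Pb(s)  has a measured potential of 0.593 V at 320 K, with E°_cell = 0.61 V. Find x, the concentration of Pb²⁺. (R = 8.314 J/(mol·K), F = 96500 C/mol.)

0.2 M

From the Nernst equation, ln Q = nF(E° − E)/RT = 6×96500×(0.61 − 0.593)/(8.314×320) = 3.700, so Q = 40.4.
With Q = [Cr³⁺]^2/[Pb²⁺]^3 and the known concentrations, [Pb²⁺]^3 in the denominator gives [Pb²⁺] = 0.2 M.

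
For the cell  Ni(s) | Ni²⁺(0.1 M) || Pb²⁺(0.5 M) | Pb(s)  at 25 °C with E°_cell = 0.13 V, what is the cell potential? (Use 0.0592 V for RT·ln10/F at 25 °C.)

Balancing electrons gives n = 2; the reaction quotient is Q = [Ni²⁺]/[Pb²⁺] = 0.200.
At 25 °C, E = E° − (0.0592/n) log Q = 0.13 − (0.0592/2)(-0.699) = 0.130 + 0.021 = 0.151 V.

0.151 V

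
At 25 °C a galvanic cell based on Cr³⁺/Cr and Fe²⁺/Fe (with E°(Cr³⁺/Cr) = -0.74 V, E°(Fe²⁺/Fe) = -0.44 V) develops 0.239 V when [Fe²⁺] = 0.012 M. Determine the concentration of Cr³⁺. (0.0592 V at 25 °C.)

From the Nernst equation, log Q = n(E° − E)/0.0592 = 6(0.30 − 0.239)/0.0592 = 6.182, so Q = 1.52 × 10^6.
With Q = [Cr³⁺]^2/[Fe²⁺]^3 and the known concentrations, [Cr³⁺]^2 in the numerator gives [Cr³⁺] = 1.6 M.

1.6 M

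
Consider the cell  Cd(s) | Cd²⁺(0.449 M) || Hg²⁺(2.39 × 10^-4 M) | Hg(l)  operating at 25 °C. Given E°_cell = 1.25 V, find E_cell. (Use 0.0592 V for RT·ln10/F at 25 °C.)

Balancing electrons gives n = 2; the reaction quotient is Q = [Cd²⁺]/[Hg²⁺] = 1880.
At 25 °C, E = E° − (0.0592/n) log Q = 1.25 − (0.0592/2)(3.274) = 1.250 − 0.097 = 1.153 V.

1.15 V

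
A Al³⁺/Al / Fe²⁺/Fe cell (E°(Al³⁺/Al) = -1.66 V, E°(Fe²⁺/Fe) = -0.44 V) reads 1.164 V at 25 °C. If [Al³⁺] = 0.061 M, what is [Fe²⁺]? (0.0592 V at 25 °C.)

From the Nernst equation, log Q = n(E° − E)/0.0592 = 6(1.22 − 1.164)/0.0592 = 5.676, so Q = 4.74 × 10^5.
With Q = [Al³⁺]^2/[Fe²⁺]^3 and the known concentrations, [Fe²⁺]^3 in the denominator gives [Fe²⁺] = 0.002 M.

0.002 M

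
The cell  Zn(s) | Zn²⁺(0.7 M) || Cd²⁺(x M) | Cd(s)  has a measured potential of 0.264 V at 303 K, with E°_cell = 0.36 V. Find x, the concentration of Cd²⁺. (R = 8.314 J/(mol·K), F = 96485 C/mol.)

From the Nernst equation, ln Q = nF(E° − E)/RT = 2×96485×(0.36 − 0.264)/(8.314×303) = 7.354, so Q = 1560.
With Q = [Zn²⁺]/[Cd²⁺] and the known concentrations, [Cd²⁺] in the denominator gives [Cd²⁺] = 4.5 × 10^-4 M.

4.5 × 10^-4 M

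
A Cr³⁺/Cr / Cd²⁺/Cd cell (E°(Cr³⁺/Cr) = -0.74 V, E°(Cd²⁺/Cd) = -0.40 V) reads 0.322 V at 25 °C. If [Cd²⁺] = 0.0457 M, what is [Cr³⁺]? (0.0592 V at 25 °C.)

From the Nernst equation, log Q = n(E° − E)/0.0592 = 6(0.34 − 0.322)/0.0592 = 1.824, so Q = 66.7.
With Q = [Cr³⁺]^2/[Cd²⁺]^3 and the known concentrations, [Cr³⁺]^2 in the numerator gives [Cr³⁺] = 0.08 M.

0.08 M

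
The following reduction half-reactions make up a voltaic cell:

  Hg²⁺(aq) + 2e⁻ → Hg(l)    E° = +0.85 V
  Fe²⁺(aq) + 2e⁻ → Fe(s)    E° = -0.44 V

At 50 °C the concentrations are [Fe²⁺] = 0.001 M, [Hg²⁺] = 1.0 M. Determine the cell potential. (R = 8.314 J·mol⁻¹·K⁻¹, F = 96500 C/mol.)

1.39 V

The Hg²⁺/Hg couple has the higher reduction potential and acts as the cathode, so E°_cell = +0.85 − (-0.44) = 1.29 V.
Balancing electrons gives n = 2; the reaction quotient is Q = [Fe²⁺]/[Hg²⁺] = 0.00100.
E = E° − (RT/nF) ln Q = 1.29 − (8.314×323)/(2×96500) × (-6.908) = 1.290 + 0.096 = 1.386 V.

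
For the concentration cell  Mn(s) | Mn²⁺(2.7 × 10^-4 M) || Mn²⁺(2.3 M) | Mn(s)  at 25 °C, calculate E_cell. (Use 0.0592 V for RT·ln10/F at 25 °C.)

0.12 V

Both half-cells are Mn²⁺/Mn, so E°_cell = 0. The concentrated side is the cathode; the cell reaction moves Mn²⁺ from high to low concentration with n = 2.
Q = [Mn²⁺]_dilute/[Mn²⁺]_conc = 2.7 × 10^-4/2.3 = 1.17 × 10^-4.
E = 0 − (0.0592/2) log Q = −(0.0592/2)(-3.930) = 0.1163 V.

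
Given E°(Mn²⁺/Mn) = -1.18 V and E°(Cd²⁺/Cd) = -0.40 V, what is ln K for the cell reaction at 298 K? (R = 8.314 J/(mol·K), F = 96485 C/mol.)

ln K = 60.8

E°_cell = -0.40 − (-1.18) = 0.78 V, with n = 2 electrons transferred.
At equilibrium E = 0, so the Nernst equation gives ln K = nFE°/RT = (2)(96485)(0.78)/((8.314)(298)) = 60.75.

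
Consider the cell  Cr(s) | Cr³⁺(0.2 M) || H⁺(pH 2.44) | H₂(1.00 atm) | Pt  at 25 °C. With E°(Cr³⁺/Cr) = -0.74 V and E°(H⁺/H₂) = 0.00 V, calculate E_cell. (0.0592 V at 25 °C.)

The hydrogen couple is the cathode, so E°_cell = 0.74 V; n = 6.
[H⁺] = 10^(−2.44) = 0.0036 M, and Q = [Cr³⁺]^2·P(H₂)^3 / [H⁺]^6 = 1.75 × 10^13.
E = E° − (0.0592/6) log Q = 0.74 − (0.0592/6)(13.242) = 0.609 V.

0.61 V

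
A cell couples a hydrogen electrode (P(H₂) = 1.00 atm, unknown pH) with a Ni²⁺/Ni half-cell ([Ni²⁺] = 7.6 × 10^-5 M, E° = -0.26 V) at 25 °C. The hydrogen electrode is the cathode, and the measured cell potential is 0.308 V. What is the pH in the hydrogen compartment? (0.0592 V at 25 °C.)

pH = 1.25

E°_cell = 0.26 V and n = 2.
log Q = n(E° − E)/0.0592 = 2×(0.26 − 0.308)/0.0592 = -1.622.
With Q = [Ni²⁺]·P(H₂) / [H⁺]^2, solving for [H⁺] gives log[H⁺] = -1.249, so pH = 1.25.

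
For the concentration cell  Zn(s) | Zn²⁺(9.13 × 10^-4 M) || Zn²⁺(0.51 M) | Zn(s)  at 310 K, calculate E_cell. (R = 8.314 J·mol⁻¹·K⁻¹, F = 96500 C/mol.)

0.084 V

Both half-cells are Zn²⁺/Zn, so E°_cell = 0. The concentrated side is the cathode; the cell reaction moves Zn²⁺ from high to low concentration with n = 2.
Q = [Zn²⁺]_dilute/[Zn²⁺]_conc = 9.13 × 10^-4/0.51 = 0.00179.
E = 0 − (RT/nF) ln Q = −((8.314×310)/(2×96500))(-6.325) = 0.0845 V.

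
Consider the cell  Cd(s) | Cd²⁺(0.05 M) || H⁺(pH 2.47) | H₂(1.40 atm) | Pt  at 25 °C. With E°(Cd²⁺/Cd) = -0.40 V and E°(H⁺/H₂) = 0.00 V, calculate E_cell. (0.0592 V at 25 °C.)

0.29 V

The hydrogen couple is the cathode, so E°_cell = 0.40 V; n = 2.
[H⁺] = 10^(−2.47) = 0.0034 M, and Q = [Cd²⁺]·P(H₂) / [H⁺]^2 = 6100.
E = E° − (0.0592/2) log Q = 0.40 − (0.0592/2)(3.785) = 0.288 V.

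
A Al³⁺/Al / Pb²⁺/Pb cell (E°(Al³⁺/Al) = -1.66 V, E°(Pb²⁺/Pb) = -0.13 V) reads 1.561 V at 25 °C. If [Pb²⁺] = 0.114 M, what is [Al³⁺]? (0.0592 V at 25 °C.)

From the Nernst equation, log Q = n(E° − E)/0.0592 = 6(1.53 − 1.561)/0.0592 = -3.142, so Q = 7.21 × 10^-4.
With Q = [Al³⁺]^2/[Pb²⁺]^3 and the known concentrations, [Al³⁺]^2 in the numerator gives [Al³⁺] = 0.001 M.

0.001 M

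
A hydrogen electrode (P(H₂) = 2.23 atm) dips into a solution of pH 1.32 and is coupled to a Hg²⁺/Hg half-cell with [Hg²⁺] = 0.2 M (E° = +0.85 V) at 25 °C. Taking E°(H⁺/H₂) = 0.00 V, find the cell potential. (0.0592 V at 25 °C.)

0.92 V

The Hg²⁺/Hg couple is the cathode, so E°_cell = 0.85 V; n = 2.
[H⁺] = 10^(−1.32) = 0.048 M, and Q = [H⁺]^2 / ([Hg²⁺]·P(H₂)) = 0.00514.
E = E° − (0.0592/2) log Q = 0.85 − (0.0592/2)(-2.289) = 0.918 V.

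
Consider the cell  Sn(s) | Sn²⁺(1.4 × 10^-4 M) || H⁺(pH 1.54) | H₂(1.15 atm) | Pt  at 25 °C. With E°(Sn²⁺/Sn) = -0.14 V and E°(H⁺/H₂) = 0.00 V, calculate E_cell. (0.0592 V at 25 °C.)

0.16 V

The hydrogen couple is the cathode, so E°_cell = 0.14 V; n = 2.
[H⁺] = 10^(−1.54) = 0.029 M, and Q = [Sn²⁺]·P(H₂) / [H⁺]^2 = 0.194.
E = E° − (0.0592/2) log Q = 0.14 − (0.0592/2)(-0.713) = 0.161 V.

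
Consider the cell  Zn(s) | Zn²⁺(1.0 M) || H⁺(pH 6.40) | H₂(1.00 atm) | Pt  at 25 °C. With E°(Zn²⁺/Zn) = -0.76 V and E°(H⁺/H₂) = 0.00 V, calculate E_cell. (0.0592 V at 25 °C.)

The hydrogen couple is the cathode, so E°_cell = 0.76 V; n = 2.
[H⁺] = 10^(−6.40) = 4 × 10^-7 M, and Q = [Zn²⁺]·P(H₂) / [H⁺]^2 = 6.31 × 10^12.
E = E° − (0.0592/2) log Q = 0.76 − (0.0592/2)(12.800) = 0.381 V.

0.38 V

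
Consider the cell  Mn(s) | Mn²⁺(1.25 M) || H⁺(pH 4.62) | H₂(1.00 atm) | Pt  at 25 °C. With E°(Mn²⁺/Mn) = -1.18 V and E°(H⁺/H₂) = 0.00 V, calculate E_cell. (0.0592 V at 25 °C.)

0.90 V

The hydrogen couple is the cathode, so E°_cell = 1.18 V; n = 2.
[H⁺] = 10^(−4.62) = 2.4 × 10^-5 M, and Q = [Mn²⁺]·P(H₂) / [H⁺]^2 = 2.17 × 10^9.
E = E° − (0.0592/2) log Q = 1.18 − (0.0592/2)(9.337) = 0.904 V.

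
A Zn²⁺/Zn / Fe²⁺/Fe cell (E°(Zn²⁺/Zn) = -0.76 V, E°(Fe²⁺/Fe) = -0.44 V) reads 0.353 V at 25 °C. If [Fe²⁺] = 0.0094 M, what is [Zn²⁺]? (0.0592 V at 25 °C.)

7.2 × 10^-4 M

From the Nernst equation, log Q = n(E° − E)/0.0592 = 2(0.32 − 0.353)/0.0592 = -1.115, so Q = 0.0768.
With Q = [Zn²⁺]/[Fe²⁺] and the known concentrations, [Zn²⁺] in the numerator gives [Zn²⁺] = 7.2 × 10^-4 M.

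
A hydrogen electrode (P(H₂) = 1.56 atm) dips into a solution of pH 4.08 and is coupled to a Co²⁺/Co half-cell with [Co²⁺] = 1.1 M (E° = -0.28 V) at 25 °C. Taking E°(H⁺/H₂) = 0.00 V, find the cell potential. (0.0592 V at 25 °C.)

0.032 V

The hydrogen couple is the cathode, so E°_cell = 0.28 V; n = 2.
[H⁺] = 10^(−4.08) = 8.3 × 10^-5 M, and Q = [Co²⁺]·P(H₂) / [H⁺]^2 = 2.48 × 10^8.
E = E° − (0.0592/2) log Q = 0.28 − (0.0592/2)(8.395) = 0.032 V.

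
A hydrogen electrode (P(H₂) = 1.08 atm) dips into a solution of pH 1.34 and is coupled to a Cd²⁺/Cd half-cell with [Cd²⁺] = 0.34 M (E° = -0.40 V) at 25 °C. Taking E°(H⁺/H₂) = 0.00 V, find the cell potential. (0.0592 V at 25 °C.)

The hydrogen couple is the cathode, so E°_cell = 0.40 V; n = 2.
[H⁺] = 10^(−1.34) = 0.046 M, and Q = [Cd²⁺]·P(H₂) / [H⁺]^2 = 176.
E = E° − (0.0592/2) log Q = 0.40 − (0.0592/2)(2.245) = 0.334 V.

0.33 V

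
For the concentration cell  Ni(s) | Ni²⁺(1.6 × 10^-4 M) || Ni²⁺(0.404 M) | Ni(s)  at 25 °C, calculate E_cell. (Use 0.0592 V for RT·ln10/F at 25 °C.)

0.10 V

Both half-cells are Ni²⁺/Ni, so E°_cell = 0. The concentrated side is the cathode; the cell reaction moves Ni²⁺ from high to low concentration with n = 2.
Q = [Ni²⁺]_dilute/[Ni²⁺]_conc = 1.6 × 10^-4/0.404 = 3.96 × 10^-4.
E = 0 − (0.0592/2) log Q = −(0.0592/2)(-3.402) = 0.1007 V.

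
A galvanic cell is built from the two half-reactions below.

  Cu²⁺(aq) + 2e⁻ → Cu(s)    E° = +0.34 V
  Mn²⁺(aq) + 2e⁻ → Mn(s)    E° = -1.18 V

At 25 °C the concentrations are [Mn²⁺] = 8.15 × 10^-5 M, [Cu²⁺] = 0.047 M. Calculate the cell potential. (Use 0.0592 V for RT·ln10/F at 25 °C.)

The Cu²⁺/Cu couple has the higher reduction potential and acts as the cathode, so E°_cell = +0.34 − (-1.18) = 1.52 V.
Balancing electrons gives n = 2; the reaction quotient is Q = [Mn²⁺]/[Cu²⁺] = 0.00173.
At 25 °C, E = E° − (0.0592/n) log Q = 1.52 − (0.0592/2)(-2.761) = 1.520 + 0.082 = 1.602 V.

1.60 V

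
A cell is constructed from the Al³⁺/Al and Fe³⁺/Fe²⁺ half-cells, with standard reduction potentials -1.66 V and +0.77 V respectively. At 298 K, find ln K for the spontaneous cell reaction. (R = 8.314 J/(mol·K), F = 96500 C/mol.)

E°_cell = +0.77 − (-1.66) = 2.43 V, with n = 3 electrons transferred.
At equilibrium E = 0, so the Nernst equation gives ln K = nFE°/RT = (3)(96500)(2.43)/((8.314)(298)) = 283.94.

ln K = 283.9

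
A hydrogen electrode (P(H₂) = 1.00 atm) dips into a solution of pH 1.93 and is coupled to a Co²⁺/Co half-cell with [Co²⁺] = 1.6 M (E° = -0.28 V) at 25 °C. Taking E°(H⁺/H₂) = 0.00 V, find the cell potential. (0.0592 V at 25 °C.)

The hydrogen couple is the cathode, so E°_cell = 0.28 V; n = 2.
[H⁺] = 10^(−1.93) = 0.012 M, and Q = [Co²⁺]·P(H₂) / [H⁺]^2 = 1.16 × 10^4.
E = E° − (0.0592/2) log Q = 0.28 − (0.0592/2)(4.064) = 0.160 V.

0.16 V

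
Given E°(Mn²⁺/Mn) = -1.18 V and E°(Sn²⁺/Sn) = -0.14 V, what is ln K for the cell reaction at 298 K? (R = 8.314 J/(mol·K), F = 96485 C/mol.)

ln K = 81.0

E°_cell = -0.14 − (-1.18) = 1.04 V, with n = 2 electrons transferred.
At equilibrium E = 0, so the Nernst equation gives ln K = nFE°/RT = (2)(96485)(1.04)/((8.314)(298)) = 81.00.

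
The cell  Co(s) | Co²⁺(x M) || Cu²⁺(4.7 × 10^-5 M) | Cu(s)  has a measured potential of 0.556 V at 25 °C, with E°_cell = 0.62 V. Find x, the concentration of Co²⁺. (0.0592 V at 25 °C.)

0.0068 M

From the Nernst equation, log Q = n(E° − E)/0.0592 = 2(0.62 − 0.556)/0.0592 = 2.162, so Q = 145.
With Q = [Co²⁺]/[Cu²⁺] and the known concentrations, [Co²⁺] in the numerator gives [Co²⁺] = 0.0068 M.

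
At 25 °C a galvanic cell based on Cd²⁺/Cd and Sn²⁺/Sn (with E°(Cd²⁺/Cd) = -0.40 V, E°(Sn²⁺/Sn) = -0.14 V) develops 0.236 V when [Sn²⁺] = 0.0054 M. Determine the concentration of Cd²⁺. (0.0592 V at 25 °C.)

0.035 M

From the Nernst equation, log Q = n(E° − E)/0.0592 = 2(0.26 − 0.236)/0.0592 = 0.811, so Q = 6.47.
With Q = [Cd²⁺]/[Sn²⁺] and the known concentrations, [Cd²⁺] in the numerator gives [Cd²⁺] = 0.035 M.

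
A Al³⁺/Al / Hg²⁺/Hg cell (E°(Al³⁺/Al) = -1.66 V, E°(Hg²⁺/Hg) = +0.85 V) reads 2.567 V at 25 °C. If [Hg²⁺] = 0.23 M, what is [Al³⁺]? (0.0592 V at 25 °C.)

1.4 × 10^-4 M

From the Nernst equation, log Q = n(E° − E)/0.0592 = 6(2.51 − 2.567)/0.0592 = -5.777, so Q = 1.67 × 10^-6.
With Q = [Al³⁺]^2/[Hg²⁺]^3 and the known concentrations, [Al³⁺]^2 in the numerator gives [Al³⁺] = 1.4 × 10^-4 M.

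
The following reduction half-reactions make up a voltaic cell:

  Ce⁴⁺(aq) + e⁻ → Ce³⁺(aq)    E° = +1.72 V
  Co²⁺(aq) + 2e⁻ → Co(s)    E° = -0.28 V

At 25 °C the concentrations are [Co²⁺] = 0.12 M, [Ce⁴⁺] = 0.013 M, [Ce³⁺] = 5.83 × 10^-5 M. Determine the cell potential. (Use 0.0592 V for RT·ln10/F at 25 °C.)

The Ce⁴⁺/Ce³⁺ couple has the higher reduction potential and acts as the cathode, so E°_cell = +1.72 − (-0.28) = 2.00 V.
Balancing electrons gives n = 2; the reaction quotient is Q = [Co²⁺]·[Ce³⁺]^2/[Ce⁴⁺]^2 = 2.41 × 10^-6.
At 25 °C, E = E° − (0.0592/n) log Q = 2.00 − (0.0592/2)(-5.617) = 2.000 + 0.166 = 2.166 V.

2.17 V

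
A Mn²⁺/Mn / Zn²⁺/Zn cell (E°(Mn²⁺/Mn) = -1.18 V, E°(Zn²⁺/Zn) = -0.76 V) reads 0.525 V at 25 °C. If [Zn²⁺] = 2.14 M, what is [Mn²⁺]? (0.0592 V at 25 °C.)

From the Nernst equation, log Q = n(E° − E)/0.0592 = 2(0.42 − 0.525)/0.0592 = -3.547, so Q = 2.84 × 10^-4.
With Q = [Mn²⁺]/[Zn²⁺] and the known concentrations, [Mn²⁺] in the numerator gives [Mn²⁺] = 6.1 × 10^-4 M.

6.1 × 10^-4 M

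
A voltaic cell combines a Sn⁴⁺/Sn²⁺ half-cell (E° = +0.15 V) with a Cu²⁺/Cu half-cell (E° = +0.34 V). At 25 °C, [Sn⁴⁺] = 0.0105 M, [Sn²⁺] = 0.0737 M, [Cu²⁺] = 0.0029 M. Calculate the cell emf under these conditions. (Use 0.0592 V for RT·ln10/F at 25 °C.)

The Cu²⁺/Cu couple has the higher reduction potential and acts as the cathode, so E°_cell = +0.34 − (+0.15) = 0.19 V.
Balancing electrons gives n = 2; the reaction quotient is Q = [Sn⁴⁺]/([Sn²⁺]·[Cu²⁺]) = 49.1.
At 25 °C, E = E° − (0.0592/n) log Q = 0.19 − (0.0592/2)(1.691) = 0.190 − 0.050 = 0.140 V.

0.140 V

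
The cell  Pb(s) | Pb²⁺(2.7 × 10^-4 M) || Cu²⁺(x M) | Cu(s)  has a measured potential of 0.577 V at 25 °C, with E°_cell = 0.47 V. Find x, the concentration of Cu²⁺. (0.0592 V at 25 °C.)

From the Nernst equation, log Q = n(E° − E)/0.0592 = 2(0.47 − 0.577)/0.0592 = -3.615, so Q = 2.43 × 10^-4.
With Q = [Pb²⁺]/[Cu²⁺] and the known concentrations, [Cu²⁺] in the denominator gives [Cu²⁺] = 1.1 M.

1.1 M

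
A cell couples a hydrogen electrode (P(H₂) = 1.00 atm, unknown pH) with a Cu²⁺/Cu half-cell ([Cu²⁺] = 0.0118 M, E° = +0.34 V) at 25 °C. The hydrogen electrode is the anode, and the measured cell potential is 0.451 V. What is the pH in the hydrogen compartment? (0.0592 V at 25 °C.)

pH = 2.84

E°_cell = 0.34 V and n = 2.
log Q = n(E° − E)/0.0592 = 2×(0.34 − 0.451)/0.0592 = -3.750.
With Q = [H⁺]^2 / ([Cu²⁺]·P(H₂)), solving for [H⁺] gives log[H⁺] = -2.839, so pH = 2.84.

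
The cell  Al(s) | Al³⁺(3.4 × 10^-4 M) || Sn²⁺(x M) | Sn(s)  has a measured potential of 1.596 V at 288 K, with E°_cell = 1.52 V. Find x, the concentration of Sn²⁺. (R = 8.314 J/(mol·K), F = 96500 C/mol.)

From the Nernst equation, ln Q = nF(E° − E)/RT = 6×96500×(1.52 − 1.596)/(8.314×288) = -18.378, so Q = 1.04 × 10^-8.
With Q = [Al³⁺]^2/[Sn²⁺]^3 and the known concentrations, [Sn²⁺]^3 in the denominator gives [Sn²⁺] = 2.2 M.

2.2 M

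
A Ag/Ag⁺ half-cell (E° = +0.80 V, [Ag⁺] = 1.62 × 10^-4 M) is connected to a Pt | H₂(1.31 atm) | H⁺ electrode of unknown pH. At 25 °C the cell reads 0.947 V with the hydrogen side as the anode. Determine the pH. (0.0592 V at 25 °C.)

E°_cell = 0.80 V and n = 2.
log Q = n(E° − E)/0.0592 = 2×(0.80 − 0.947)/0.0592 = -4.966.
With Q = [H⁺]^2 / ([Ag⁺]^2·P(H₂)), solving for [H⁺] gives log[H⁺] = -6.215, so pH = 6.21.

pH = 6.21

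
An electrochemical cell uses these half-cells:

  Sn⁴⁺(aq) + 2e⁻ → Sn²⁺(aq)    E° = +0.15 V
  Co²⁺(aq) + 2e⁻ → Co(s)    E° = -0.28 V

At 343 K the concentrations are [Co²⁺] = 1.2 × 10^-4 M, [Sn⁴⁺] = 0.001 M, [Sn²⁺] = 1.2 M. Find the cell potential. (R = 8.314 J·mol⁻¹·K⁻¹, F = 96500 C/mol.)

0.459 V

The Sn⁴⁺/Sn²⁺ couple has the higher reduction potential and acts as the cathode, so E°_cell = +0.15 − (-0.28) = 0.43 V.
Balancing electrons gives n = 2; the reaction quotient is Q = [Co²⁺]·[Sn²⁺]/[Sn⁴⁺] = 0.144.
E = E° − (RT/nF) ln Q = 0.43 − (8.314×343)/(2×96500) × (-1.938) = 0.430 + 0.029 = 0.459 V.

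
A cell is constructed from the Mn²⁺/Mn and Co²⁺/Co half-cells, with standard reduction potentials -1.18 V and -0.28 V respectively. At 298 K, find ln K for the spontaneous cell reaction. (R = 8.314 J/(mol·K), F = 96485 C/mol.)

E°_cell = -0.28 − (-1.18) = 0.90 V, with n = 2 electrons transferred.
At equilibrium E = 0, so the Nernst equation gives ln K = nFE°/RT = (2)(96485)(0.90)/((8.314)(298)) = 70.10.

ln K = 70.1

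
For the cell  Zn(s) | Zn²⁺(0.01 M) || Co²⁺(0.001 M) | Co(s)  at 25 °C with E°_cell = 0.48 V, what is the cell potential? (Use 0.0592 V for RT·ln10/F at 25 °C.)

Balancing electrons gives n = 2; the reaction quotient is Q = [Zn²⁺]/[Co²⁺] = 10.0.
At 25 °C, E = E° − (0.0592/n) log Q = 0.48 − (0.0592/2)(1.000) = 0.480 − 0.030 = 0.450 V.

0.450 V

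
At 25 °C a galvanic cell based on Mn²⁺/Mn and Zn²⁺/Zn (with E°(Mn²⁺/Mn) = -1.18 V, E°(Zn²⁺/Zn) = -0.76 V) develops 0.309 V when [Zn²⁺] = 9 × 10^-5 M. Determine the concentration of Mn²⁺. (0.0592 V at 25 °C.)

From the Nernst equation, log Q = n(E° − E)/0.0592 = 2(0.42 − 0.309)/0.0592 = 3.750, so Q = 5620.
With Q = [Mn²⁺]/[Zn²⁺] and the known concentrations, [Mn²⁺] in the numerator gives [Mn²⁺] = 0.51 M.

0.51 M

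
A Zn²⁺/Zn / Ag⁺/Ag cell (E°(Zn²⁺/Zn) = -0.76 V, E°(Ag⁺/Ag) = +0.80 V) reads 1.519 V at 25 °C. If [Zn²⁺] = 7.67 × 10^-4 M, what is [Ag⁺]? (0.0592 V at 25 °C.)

From the Nernst equation, log Q = n(E° − E)/0.0592 = 2(1.56 − 1.519)/0.0592 = 1.385, so Q = 24.3.
With Q = [Zn²⁺]/[Ag⁺]^2 and the known concentrations, [Ag⁺]^2 in the denominator gives [Ag⁺] = 0.0056 M.

0.0056 M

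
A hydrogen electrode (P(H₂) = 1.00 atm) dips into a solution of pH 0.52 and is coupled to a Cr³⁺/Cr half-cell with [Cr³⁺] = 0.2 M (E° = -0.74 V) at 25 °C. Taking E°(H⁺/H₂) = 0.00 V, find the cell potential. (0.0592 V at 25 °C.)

The hydrogen couple is the cathode, so E°_cell = 0.74 V; n = 6.
[H⁺] = 10^(−0.52) = 0.30 M, and Q = [Cr³⁺]^2·P(H₂)^3 / [H⁺]^6 = 52.7.
E = E° − (0.0592/6) log Q = 0.74 − (0.0592/6)(1.722) = 0.723 V.

0.72 V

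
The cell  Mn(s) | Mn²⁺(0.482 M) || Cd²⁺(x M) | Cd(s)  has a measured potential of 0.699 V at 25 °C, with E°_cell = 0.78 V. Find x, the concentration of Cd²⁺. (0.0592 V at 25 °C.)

From the Nernst equation, log Q = n(E° − E)/0.0592 = 2(0.78 − 0.699)/0.0592 = 2.736, so Q = 545.
With Q = [Mn²⁺]/[Cd²⁺] and the known concentrations, [Cd²⁺] in the denominator gives [Cd²⁺] = 8.8 × 10^-4 M.

8.8 × 10^-4 M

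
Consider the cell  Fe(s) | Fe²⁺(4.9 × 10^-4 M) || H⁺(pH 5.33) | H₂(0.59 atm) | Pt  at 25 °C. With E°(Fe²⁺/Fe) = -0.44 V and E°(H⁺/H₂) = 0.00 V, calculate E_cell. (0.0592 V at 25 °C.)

The hydrogen couple is the cathode, so E°_cell = 0.44 V; n = 2.
[H⁺] = 10^(−5.33) = 4.7 × 10^-6 M, and Q = [Fe²⁺]·P(H₂) / [H⁺]^2 = 1.32 × 10^7.
E = E° − (0.0592/2) log Q = 0.44 − (0.0592/2)(7.121) = 0.229 V.

0.23 V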